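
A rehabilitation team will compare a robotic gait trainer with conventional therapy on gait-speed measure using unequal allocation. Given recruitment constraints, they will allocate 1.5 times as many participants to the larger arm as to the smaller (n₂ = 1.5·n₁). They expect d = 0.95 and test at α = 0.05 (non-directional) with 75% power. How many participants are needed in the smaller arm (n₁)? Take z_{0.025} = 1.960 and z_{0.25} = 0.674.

n₁ = 13

With allocation ratio k = n₂/n₁ = 1.5, Var(x̄₁−x̄₂) = σ²(1/n₁ + 1/(k·n₁)) = σ²·(k+1)/(k·n₁).
So n₁ = (1 + 1/k)·((z_{α/2} + z_β)/d)² = 1.667 × (2.634/0.95)².
n₁ = 1.667 × 7.69 = 12.8.
Round up: n₁ = 13, giving n₂ = ⌈1.5 × 13⌉ = ⌈19.5⌉ = 20.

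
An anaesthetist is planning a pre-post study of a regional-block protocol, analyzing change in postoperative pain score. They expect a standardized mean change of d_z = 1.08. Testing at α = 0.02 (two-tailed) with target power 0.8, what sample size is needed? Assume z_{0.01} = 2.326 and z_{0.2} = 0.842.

n = 9 pairs

For a paired (one-sample on differences) test: n = ((z_{α/2} + z_β) / d)².
z_{α/2} + z_β = 2.326 + 0.842 = 3.168.
n = (3.168 / 1.08)² = 2.933² = 8.60.
Round up.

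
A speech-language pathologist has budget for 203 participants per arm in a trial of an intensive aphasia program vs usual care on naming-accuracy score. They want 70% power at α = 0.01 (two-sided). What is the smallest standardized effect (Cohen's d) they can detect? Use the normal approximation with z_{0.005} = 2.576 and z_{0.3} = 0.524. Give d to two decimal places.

For two independent groups of n = 203 each: d_min = (z_{α/2} + z_β)·√(2/n).
z-sum = 2.576 + 0.524 = 3.100.
d_min = 3.100 × √(2/203) = 3.100 × 0.0993 = 0.308.

d_min ≈ 0.31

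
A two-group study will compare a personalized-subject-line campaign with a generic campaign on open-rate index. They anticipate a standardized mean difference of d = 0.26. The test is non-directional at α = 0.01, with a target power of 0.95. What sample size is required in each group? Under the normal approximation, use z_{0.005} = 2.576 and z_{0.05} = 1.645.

n = 528 per group

For two independent groups with equal n: n = 2·((z_{α/2} + z_β) / d)².
z_{α/2} + z_β = 2.576 + 1.645 = 4.221.
n = 2 × (4.221 / 0.26)² = 2 × 16.235² = 2 × 263.56 = 527.1.
Round up to the next whole participant.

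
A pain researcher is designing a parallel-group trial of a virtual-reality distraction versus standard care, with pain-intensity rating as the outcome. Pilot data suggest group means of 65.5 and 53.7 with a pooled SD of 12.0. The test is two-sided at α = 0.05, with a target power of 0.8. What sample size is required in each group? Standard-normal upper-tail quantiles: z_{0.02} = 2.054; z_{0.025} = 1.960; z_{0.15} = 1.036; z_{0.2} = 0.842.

Cohen's d = |M₁ − M₂| / SD_pooled = |65.5 − 53.7| / 12.0 = 11.8 / 12.0 = 0.983.
For two independent groups with equal n: n = 2·((z_{α/2} + z_β) / d)².
z_{α/2} + z_β = 1.960 + 0.842 = 2.802.
n = 2 × (2.802 / 0.983)² = 2 × 2.850² = 2 × 8.13 = 16.3.
Round up to the next whole participant.

n = 17 per group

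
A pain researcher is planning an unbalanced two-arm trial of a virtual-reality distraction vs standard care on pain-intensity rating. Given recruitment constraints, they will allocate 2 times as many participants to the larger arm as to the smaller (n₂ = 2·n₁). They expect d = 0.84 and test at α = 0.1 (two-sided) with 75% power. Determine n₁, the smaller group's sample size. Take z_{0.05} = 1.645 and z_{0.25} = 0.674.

n₁ = 12

With allocation ratio k = n₂/n₁ = 2, Var(x̄₁−x̄₂) = σ²(1/n₁ + 1/(k·n₁)) = σ²·(k+1)/(k·n₁).
So n₁ = (1 + 1/k)·((z_{α/2} + z_β)/d)² = 1.500 × (2.319/0.84)².
n₁ = 1.500 × 7.62 = 11.4.
Round up: n₁ = 12, giving n₂ = 2 × 12 = 24.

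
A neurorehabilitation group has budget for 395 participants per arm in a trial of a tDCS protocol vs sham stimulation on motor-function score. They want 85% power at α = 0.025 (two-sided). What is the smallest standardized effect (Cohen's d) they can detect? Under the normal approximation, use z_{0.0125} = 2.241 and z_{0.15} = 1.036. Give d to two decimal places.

d_min ≈ 0.23

For two independent groups of n = 395 each: d_min = (z_{α/2} + z_β)·√(2/n).
z-sum = 2.241 + 1.036 = 3.277.
d_min = 3.277 × √(2/395) = 3.277 × 0.0712 = 0.233.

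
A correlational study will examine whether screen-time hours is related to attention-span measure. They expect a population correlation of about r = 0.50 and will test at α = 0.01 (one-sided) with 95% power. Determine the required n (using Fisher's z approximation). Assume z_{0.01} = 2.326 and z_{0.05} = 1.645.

Fisher's z: C = ½·ln((1+r)/(1−r)) = ½·ln(3.0000) = 0.5493.
n = ((z_{α} + z_β)/C)² + 3.
(2.326 + 1.645) / 0.5493 = 3.971 / 0.5493 = 7.229.
n = 7.229² + 3 = 52.26 + 3 = 55.3.
Round up.

n = 56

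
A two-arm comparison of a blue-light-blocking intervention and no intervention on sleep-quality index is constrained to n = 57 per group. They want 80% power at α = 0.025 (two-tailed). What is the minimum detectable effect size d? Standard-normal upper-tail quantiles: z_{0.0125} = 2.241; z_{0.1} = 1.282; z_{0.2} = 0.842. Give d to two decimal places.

d_min ≈ 0.58

For two independent groups of n = 57 each: d_min = (z_{α/2} + z_β)·√(2/n).
z-sum = 2.241 + 0.842 = 3.083.
d_min = 3.083 × √(2/57) = 3.083 × 0.1873 = 0.577.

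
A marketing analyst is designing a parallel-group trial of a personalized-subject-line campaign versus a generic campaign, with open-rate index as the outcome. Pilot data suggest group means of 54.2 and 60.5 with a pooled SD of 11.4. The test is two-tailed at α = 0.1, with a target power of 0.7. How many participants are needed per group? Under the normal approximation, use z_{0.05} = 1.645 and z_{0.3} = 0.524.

n = 31 per group

Cohen's d = |M₁ − M₂| / SD_pooled = |54.2 − 60.5| / 11.4 = 6.3 / 11.4 = 0.553.
For two independent groups with equal n: n = 2·((z_{α/2} + z_β) / d)².
z_{α/2} + z_β = 1.645 + 0.524 = 2.169.
n = 2 × (2.169 / 0.553)² = 2 × 3.922² = 2 × 15.38 = 30.8.
Round up to the next whole participant.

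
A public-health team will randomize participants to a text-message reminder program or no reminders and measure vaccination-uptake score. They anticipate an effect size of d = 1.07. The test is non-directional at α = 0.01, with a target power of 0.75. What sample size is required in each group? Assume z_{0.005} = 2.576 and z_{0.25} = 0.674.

n = 19 per group

For two independent groups with equal n: n = 2·((z_{α/2} + z_β) / d)².
z_{α/2} + z_β = 2.576 + 0.674 = 3.250.
n = 2 × (3.250 / 1.07)² = 2 × 3.037² = 2 × 9.23 = 18.5.
Round up to the next whole participant.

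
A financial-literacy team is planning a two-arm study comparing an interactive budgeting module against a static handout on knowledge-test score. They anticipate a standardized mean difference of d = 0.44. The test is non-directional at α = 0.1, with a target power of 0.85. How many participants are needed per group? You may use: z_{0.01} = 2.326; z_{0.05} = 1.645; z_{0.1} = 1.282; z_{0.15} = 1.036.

For two independent groups with equal n: n = 2·((z_{α/2} + z_β) / d)².
z_{α/2} + z_β = 1.645 + 1.036 = 2.681.
n = 2 × (2.681 / 0.44)² = 2 × 6.093² = 2 × 37.13 = 74.3.
Round up to the next whole participant.

n = 75 per group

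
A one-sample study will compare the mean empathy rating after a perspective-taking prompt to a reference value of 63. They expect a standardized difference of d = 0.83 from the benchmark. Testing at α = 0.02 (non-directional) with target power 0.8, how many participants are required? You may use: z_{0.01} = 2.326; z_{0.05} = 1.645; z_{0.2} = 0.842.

n = 15

For a one-sample test: n = ((z_{α/2} + z_β) / d)².
z_{α/2} + z_β = 2.326 + 0.842 = 3.168.
n = (3.168 / 0.83)² = 3.817² = 14.57.
Round up.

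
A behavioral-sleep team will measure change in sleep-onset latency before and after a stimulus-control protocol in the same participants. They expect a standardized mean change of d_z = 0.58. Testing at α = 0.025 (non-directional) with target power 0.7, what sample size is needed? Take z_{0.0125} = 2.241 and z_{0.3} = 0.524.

For a paired (one-sample on differences) test: n = ((z_{α/2} + z_β) / d)².
z_{α/2} + z_β = 2.241 + 0.524 = 2.765.
n = (2.765 / 0.58)² = 4.767² = 22.73.
Round up.

n = 23 pairs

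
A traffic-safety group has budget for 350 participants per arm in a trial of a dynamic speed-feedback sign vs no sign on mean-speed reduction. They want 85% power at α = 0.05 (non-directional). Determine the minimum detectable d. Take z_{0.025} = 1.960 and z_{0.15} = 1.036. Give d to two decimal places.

d_min ≈ 0.23

For two independent groups of n = 350 each: d_min = (z_{α/2} + z_β)·√(2/n).
z-sum = 1.960 + 1.036 = 2.996.
d_min = 2.996 × √(2/350) = 2.996 × 0.0756 = 0.226.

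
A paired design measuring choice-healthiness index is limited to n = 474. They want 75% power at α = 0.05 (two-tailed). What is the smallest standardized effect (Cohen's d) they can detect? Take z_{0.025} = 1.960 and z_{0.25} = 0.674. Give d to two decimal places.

For a single sample (or paired design) of n = 474: d_min = (z_{α/2} + z_β)/√n.
z-sum = 1.960 + 0.674 = 2.634.
d_min = 2.634 / √474 = 2.634 / 21.772 = 0.121.

d_min ≈ 0.12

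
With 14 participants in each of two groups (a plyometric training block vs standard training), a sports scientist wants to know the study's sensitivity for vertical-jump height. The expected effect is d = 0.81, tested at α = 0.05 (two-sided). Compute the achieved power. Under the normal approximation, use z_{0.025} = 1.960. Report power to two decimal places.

For two equal groups, power = Φ(d·√(n/2) − z_{α/2}).
d·√(n/2) = 0.81 × √(14/2) = 0.81 × 2.646 = 2.143.
z_β = 2.143 − 1.960 = 0.183.
Power = Φ(0.183) = 0.573.

power ≈ 0.57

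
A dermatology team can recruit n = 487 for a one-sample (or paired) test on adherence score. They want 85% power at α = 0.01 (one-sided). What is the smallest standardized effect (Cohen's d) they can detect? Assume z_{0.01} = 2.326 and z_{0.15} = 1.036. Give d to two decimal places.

d_min ≈ 0.15

For a single sample (or paired design) of n = 487: d_min = (z_{α} + z_β)/√n.
z-sum = 2.326 + 1.036 = 3.362.
d_min = 3.362 / √487 = 3.362 / 22.068 = 0.152.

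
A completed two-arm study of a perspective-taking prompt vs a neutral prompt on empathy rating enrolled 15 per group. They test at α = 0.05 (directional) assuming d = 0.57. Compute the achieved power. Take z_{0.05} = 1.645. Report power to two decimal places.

power ≈ 0.47

For two equal groups, power = Φ(d·√(n/2) − z_{α}).
d·√(n/2) = 0.57 × √(15/2) = 0.57 × 2.739 = 1.561.
z_β = 1.561 − 1.645 = -0.084.
Power = Φ(-0.084) = 0.467.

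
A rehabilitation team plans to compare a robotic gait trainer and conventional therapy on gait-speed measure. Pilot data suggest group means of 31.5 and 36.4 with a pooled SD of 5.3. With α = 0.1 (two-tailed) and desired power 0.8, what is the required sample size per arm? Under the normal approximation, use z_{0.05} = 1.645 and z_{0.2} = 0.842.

Cohen's d = |M₁ − M₂| / SD_pooled = |31.5 − 36.4| / 5.3 = 4.9 / 5.3 = 0.925.
For two independent groups with equal n: n = 2·((z_{α/2} + z_β) / d)².
z_{α/2} + z_β = 1.645 + 0.842 = 2.487.
n = 2 × (2.487 / 0.925)² = 2 × 2.689² = 2 × 7.23 = 14.5.
Round up to the next whole participant.

n = 15 per group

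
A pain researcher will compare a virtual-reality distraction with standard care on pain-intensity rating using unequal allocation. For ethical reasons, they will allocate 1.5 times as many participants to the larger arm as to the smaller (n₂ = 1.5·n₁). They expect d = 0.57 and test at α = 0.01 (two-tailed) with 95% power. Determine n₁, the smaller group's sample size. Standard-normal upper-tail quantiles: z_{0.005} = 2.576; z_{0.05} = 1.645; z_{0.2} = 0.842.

n₁ = 92

With allocation ratio k = n₂/n₁ = 1.5, Var(x̄₁−x̄₂) = σ²(1/n₁ + 1/(k·n₁)) = σ²·(k+1)/(k·n₁).
So n₁ = (1 + 1/k)·((z_{α/2} + z_β)/d)² = 1.667 × (4.221/0.57)².
n₁ = 1.667 × 54.84 = 91.4.
Round up: n₁ = 92, giving n₂ = 1.5 × 92 = 138.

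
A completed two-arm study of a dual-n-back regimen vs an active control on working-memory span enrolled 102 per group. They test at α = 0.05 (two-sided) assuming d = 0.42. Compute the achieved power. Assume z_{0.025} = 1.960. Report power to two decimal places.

For two equal groups, power = Φ(d·√(n/2) − z_{α/2}).
d·√(n/2) = 0.42 × √(102/2) = 0.42 × 7.141 = 2.999.
z_β = 2.999 − 1.960 = 1.039.
Power = Φ(1.039) = 0.851.

power ≈ 0.85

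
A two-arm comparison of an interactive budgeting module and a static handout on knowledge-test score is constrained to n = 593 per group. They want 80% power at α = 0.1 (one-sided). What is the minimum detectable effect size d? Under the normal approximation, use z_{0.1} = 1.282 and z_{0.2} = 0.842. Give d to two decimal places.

d_min ≈ 0.12

For two independent groups of n = 593 each: d_min = (z_{α} + z_β)·√(2/n).
z-sum = 1.282 + 0.842 = 2.124.
d_min = 2.124 × √(2/593) = 2.124 × 0.0581 = 0.123.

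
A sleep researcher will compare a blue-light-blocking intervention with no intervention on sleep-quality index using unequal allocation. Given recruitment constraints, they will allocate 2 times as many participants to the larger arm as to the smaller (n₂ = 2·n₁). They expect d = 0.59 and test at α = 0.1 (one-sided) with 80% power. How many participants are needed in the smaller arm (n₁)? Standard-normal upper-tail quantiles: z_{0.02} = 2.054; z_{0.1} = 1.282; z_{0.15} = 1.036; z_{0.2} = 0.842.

n₁ = 20

With allocation ratio k = n₂/n₁ = 2, Var(x̄₁−x̄₂) = σ²(1/n₁ + 1/(k·n₁)) = σ²·(k+1)/(k·n₁).
So n₁ = (1 + 1/k)·((z_{α} + z_β)/d)² = 1.500 × (2.124/0.59)².
n₁ = 1.500 × 12.96 = 19.4.
Round up: n₁ = 20, giving n₂ = 2 × 20 = 40.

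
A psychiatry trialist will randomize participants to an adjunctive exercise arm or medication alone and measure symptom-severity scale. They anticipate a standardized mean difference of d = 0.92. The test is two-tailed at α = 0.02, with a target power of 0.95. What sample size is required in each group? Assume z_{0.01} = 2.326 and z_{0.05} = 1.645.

For two independent groups with equal n: n = 2·((z_{α/2} + z_β) / d)².
z_{α/2} + z_β = 2.326 + 1.645 = 3.971.
n = 2 × (3.971 / 0.92)² = 2 × 4.316² = 2 × 18.63 = 37.3.
Round up to the next whole participant.

n = 38 per group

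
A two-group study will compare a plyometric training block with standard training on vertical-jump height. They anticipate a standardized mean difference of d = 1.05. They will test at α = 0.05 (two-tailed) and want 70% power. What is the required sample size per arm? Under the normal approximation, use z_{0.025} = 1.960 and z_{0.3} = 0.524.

n = 12 per group

For two independent groups with equal n: n = 2·((z_{α/2} + z_β) / d)².
z_{α/2} + z_β = 1.960 + 0.524 = 2.484.
n = 2 × (2.484 / 1.05)² = 2 × 2.366² = 2 × 5.60 = 11.2.
Round up to the next whole participant.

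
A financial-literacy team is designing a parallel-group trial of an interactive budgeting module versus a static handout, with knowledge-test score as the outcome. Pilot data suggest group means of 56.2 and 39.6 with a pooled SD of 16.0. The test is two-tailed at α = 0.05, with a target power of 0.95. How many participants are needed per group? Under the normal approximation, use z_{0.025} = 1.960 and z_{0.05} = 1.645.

n = 25 per group

Cohen's d = |M₁ − M₂| / SD_pooled = |56.2 − 39.6| / 16.0 = 16.6 / 16.0 = 1.038.
For two independent groups with equal n: n = 2·((z_{α/2} + z_β) / d)².
z_{α/2} + z_β = 1.960 + 1.645 = 3.605.
n = 2 × (3.605 / 1.038)² = 2 × 3.473² = 2 × 12.06 = 24.1.
Round up to the next whole participant.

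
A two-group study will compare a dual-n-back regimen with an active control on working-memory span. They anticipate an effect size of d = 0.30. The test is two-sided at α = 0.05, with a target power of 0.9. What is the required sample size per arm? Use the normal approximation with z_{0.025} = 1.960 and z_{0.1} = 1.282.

n = 234 per group

For two independent groups with equal n: n = 2·((z_{α/2} + z_β) / d)².
z_{α/2} + z_β = 1.960 + 1.282 = 3.242.
n = 2 × (3.242 / 0.30)² = 2 × 10.807² = 2 × 116.78 = 233.6.
Round up to the next whole participant.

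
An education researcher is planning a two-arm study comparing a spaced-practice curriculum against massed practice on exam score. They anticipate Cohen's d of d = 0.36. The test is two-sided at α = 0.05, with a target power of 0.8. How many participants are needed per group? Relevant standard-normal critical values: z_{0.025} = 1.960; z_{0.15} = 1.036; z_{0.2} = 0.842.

n = 122 per group

For two independent groups with equal n: n = 2·((z_{α/2} + z_β) / d)².
z_{α/2} + z_β = 1.960 + 0.842 = 2.802.
n = 2 × (2.802 / 0.36)² = 2 × 7.783² = 2 × 60.58 = 121.2.
Round up to the next whole participant.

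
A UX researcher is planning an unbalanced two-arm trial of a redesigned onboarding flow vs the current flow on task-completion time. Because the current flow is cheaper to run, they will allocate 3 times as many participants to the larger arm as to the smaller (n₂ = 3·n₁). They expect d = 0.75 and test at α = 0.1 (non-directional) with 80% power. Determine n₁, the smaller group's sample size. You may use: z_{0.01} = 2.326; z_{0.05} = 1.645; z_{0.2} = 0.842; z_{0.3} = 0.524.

n₁ = 15

With allocation ratio k = n₂/n₁ = 3, Var(x̄₁−x̄₂) = σ²(1/n₁ + 1/(k·n₁)) = σ²·(k+1)/(k·n₁).
So n₁ = (1 + 1/k)·((z_{α/2} + z_β)/d)² = 1.333 × (2.487/0.75)².
n₁ = 1.333 × 11.00 = 14.7.
Round up: n₁ = 15, giving n₂ = 3 × 15 = 45.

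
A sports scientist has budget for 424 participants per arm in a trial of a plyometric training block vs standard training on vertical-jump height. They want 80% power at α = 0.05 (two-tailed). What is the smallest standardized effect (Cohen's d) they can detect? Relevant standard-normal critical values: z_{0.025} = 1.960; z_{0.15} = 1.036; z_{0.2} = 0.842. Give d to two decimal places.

For two independent groups of n = 424 each: d_min = (z_{α/2} + z_β)·√(2/n).
z-sum = 1.960 + 0.842 = 2.802.
d_min = 2.802 × √(2/424) = 2.802 × 0.0687 = 0.192.

d_min ≈ 0.19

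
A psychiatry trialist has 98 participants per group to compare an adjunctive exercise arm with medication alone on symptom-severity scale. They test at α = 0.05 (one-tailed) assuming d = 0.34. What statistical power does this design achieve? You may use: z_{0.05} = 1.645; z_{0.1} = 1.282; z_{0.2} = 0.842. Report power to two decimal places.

power ≈ 0.77

For two equal groups, power = Φ(d·√(n/2) − z_{α}).
d·√(n/2) = 0.34 × √(98/2) = 0.34 × 7.000 = 2.380.
z_β = 2.380 − 1.645 = 0.735.
Power = Φ(0.735) = 0.769.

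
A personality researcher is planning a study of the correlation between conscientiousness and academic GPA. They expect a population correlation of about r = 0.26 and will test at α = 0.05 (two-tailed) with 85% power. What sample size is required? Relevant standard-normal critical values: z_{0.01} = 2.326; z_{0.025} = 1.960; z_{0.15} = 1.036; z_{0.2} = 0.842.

Fisher's z: C = ½·ln((1+r)/(1−r)) = ½·ln(1.7027) = 0.2661.
n = ((z_{α/2} + z_β)/C)² + 3.
(1.960 + 1.036) / 0.2661 = 2.996 / 0.2661 = 11.259.
n = 11.259² + 3 = 126.76 + 3 = 129.8.
Round up.

n = 130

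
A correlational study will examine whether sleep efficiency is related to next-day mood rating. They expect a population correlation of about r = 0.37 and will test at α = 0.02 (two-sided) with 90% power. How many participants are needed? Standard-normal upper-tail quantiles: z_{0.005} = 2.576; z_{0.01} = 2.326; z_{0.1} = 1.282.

n = 90

Fisher's z: C = ½·ln((1+r)/(1−r)) = ½·ln(2.1746) = 0.3884.
n = ((z_{α/2} + z_β)/C)² + 3.
(2.326 + 1.282) / 0.3884 = 3.608 / 0.3884 = 9.289.
n = 9.289² + 3 = 86.29 + 3 = 89.3.
Round up.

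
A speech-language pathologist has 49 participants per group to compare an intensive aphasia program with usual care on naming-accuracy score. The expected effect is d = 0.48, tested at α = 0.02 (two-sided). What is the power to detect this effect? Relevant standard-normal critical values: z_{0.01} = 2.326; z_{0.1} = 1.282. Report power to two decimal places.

power ≈ 0.52

For two equal groups, power = Φ(d·√(n/2) − z_{α/2}).
d·√(n/2) = 0.48 × √(49/2) = 0.48 × 4.950 = 2.376.
z_β = 2.376 − 2.326 = 0.050.
Power = Φ(0.050) = 0.520.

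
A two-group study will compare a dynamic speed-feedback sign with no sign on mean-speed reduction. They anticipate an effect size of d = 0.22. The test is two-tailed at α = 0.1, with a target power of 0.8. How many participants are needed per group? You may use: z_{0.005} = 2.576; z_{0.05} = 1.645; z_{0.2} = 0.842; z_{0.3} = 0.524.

n = 256 per group

For two independent groups with equal n: n = 2·((z_{α/2} + z_β) / d)².
z_{α/2} + z_β = 1.645 + 0.842 = 2.487.
n = 2 × (2.487 / 0.22)² = 2 × 11.305² = 2 × 127.79 = 255.6.
Round up to the next whole participant.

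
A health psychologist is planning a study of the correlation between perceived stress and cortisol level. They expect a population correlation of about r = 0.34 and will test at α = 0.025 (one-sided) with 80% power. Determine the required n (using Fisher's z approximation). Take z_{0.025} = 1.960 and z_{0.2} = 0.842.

n = 66

Fisher's z: C = ½·ln((1+r)/(1−r)) = ½·ln(2.0303) = 0.3541.
n = ((z_{α} + z_β)/C)² + 3.
(1.960 + 0.842) / 0.3541 = 2.802 / 0.3541 = 7.913.
n = 7.913² + 3 = 62.62 + 3 = 65.6.
Round up.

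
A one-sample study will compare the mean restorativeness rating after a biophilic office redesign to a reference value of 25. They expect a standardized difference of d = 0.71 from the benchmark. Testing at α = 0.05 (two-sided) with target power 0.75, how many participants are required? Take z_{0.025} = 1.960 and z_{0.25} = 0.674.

n = 14

For a one-sample test: n = ((z_{α/2} + z_β) / d)².
z_{α/2} + z_β = 1.960 + 0.674 = 2.634.
n = (2.634 / 0.71)² = 3.710² = 13.76.
Round up.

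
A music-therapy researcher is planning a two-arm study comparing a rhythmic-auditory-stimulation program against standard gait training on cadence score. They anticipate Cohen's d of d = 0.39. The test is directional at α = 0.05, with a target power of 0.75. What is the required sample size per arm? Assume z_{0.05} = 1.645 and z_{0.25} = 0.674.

n = 71 per group

For two independent groups with equal n: n = 2·((z_{α} + z_β) / d)².
z_{α} + z_β = 1.645 + 0.674 = 2.319.
n = 2 × (2.319 / 0.39)² = 2 × 5.946² = 2 × 35.36 = 70.7.
Round up to the next whole participant.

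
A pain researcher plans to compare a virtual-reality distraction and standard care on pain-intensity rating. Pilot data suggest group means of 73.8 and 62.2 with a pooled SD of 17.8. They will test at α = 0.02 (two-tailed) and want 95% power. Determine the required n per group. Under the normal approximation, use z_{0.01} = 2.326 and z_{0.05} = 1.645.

n = 75 per group

Cohen's d = |M₁ − M₂| / SD_pooled = |73.8 − 62.2| / 17.8 = 11.6 / 17.8 = 0.652.
For two independent groups with equal n: n = 2·((z_{α/2} + z_β) / d)².
z_{α/2} + z_β = 2.326 + 1.645 = 3.971.
n = 2 × (3.971 / 0.652)² = 2 × 6.090² = 2 × 37.09 = 74.2.
Round up to the next whole participant.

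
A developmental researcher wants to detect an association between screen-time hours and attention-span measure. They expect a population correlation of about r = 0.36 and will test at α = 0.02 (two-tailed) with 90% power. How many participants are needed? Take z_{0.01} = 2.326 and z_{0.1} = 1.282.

Fisher's z: C = ½·ln((1+r)/(1−r)) = ½·ln(2.1250) = 0.3769.
n = ((z_{α/2} + z_β)/C)² + 3.
(2.326 + 1.282) / 0.3769 = 3.608 / 0.3769 = 9.573.
n = 9.573² + 3 = 91.64 + 3 = 94.6.
Round up.

n = 95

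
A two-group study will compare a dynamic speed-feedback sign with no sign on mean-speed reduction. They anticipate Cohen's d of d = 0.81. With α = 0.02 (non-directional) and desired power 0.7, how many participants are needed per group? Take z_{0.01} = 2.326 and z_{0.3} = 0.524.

For two independent groups with equal n: n = 2·((z_{α/2} + z_β) / d)².
z_{α/2} + z_β = 2.326 + 0.524 = 2.850.
n = 2 × (2.850 / 0.81)² = 2 × 3.519² = 2 × 12.38 = 24.8.
Round up to the next whole participant.

n = 25 per group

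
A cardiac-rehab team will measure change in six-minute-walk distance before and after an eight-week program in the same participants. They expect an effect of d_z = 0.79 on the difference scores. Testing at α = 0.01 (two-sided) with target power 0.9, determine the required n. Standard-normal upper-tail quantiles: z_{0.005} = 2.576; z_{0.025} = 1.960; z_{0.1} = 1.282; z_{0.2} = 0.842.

For a paired (one-sample on differences) test: n = ((z_{α/2} + z_β) / d)².
z_{α/2} + z_β = 2.576 + 1.282 = 3.858.
n = (3.858 / 0.79)² = 4.884² = 23.85.
Round up.

n = 24 pairs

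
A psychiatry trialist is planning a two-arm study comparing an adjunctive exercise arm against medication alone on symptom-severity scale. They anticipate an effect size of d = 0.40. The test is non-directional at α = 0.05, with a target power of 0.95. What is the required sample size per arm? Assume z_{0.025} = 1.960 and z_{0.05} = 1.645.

For two independent groups with equal n: n = 2·((z_{α/2} + z_β) / d)².
z_{α/2} + z_β = 1.960 + 1.645 = 3.605.
n = 2 × (3.605 / 0.40)² = 2 × 9.012² = 2 × 81.23 = 162.5.
Round up to the next whole participant.

n = 163 per group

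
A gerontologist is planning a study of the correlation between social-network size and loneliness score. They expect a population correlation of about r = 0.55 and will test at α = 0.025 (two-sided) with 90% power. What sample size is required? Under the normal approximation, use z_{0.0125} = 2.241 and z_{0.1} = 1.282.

Fisher's z: C = ½·ln((1+r)/(1−r)) = ½·ln(3.4444) = 0.6184.
n = ((z_{α/2} + z_β)/C)² + 3.
(2.241 + 1.282) / 0.6184 = 3.523 / 0.6184 = 5.697.
n = 5.697² + 3 = 32.46 + 3 = 35.5.
Round up.

n = 36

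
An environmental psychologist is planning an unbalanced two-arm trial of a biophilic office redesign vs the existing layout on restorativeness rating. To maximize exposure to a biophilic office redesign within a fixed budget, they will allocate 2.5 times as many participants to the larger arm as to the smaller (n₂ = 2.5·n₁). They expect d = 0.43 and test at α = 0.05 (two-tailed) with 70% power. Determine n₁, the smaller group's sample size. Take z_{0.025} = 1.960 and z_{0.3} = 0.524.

With allocation ratio k = n₂/n₁ = 2.5, Var(x̄₁−x̄₂) = σ²(1/n₁ + 1/(k·n₁)) = σ²·(k+1)/(k·n₁).
So n₁ = (1 + 1/k)·((z_{α/2} + z_β)/d)² = 1.400 × (2.484/0.43)².
n₁ = 1.400 × 33.37 = 46.7.
Round up: n₁ = 47, giving n₂ = ⌈2.5 × 47⌉ = ⌈117.5⌉ = 118.

n₁ = 47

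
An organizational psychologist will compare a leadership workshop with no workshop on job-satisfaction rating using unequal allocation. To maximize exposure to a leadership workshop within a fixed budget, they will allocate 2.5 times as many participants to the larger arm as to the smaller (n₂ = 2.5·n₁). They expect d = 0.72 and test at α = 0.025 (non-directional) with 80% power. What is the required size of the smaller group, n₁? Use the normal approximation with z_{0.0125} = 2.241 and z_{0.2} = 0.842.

n₁ = 26

With allocation ratio k = n₂/n₁ = 2.5, Var(x̄₁−x̄₂) = σ²(1/n₁ + 1/(k·n₁)) = σ²·(k+1)/(k·n₁).
So n₁ = (1 + 1/k)·((z_{α/2} + z_β)/d)² = 1.400 × (3.083/0.72)².
n₁ = 1.400 × 18.34 = 25.7.
Round up: n₁ = 26, giving n₂ = 2.5 × 26 = 65.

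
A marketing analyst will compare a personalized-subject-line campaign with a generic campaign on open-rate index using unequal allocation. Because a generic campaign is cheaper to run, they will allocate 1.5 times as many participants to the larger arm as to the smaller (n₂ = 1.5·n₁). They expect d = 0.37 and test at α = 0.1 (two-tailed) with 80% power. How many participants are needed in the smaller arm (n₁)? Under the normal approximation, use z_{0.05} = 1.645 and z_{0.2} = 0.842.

n₁ = 76

With allocation ratio k = n₂/n₁ = 1.5, Var(x̄₁−x̄₂) = σ²(1/n₁ + 1/(k·n₁)) = σ²·(k+1)/(k·n₁).
So n₁ = (1 + 1/k)·((z_{α/2} + z_β)/d)² = 1.667 × (2.487/0.37)².
n₁ = 1.667 × 45.18 = 75.3.
Round up: n₁ = 76, giving n₂ = 1.5 × 76 = 114.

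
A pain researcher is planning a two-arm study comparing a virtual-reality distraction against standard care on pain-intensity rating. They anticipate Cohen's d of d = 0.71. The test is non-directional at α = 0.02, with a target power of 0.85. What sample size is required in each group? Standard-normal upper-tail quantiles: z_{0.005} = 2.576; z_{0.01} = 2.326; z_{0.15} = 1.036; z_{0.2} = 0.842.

n = 45 per group

For two independent groups with equal n: n = 2·((z_{α/2} + z_β) / d)².
z_{α/2} + z_β = 2.326 + 1.036 = 3.362.
n = 2 × (3.362 / 0.71)² = 2 × 4.735² = 2 × 22.42 = 44.8.
Round up to the next whole participant.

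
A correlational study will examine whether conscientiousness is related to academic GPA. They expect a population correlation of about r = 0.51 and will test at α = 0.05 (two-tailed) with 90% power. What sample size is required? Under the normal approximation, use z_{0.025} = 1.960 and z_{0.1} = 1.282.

Fisher's z: C = ½·ln((1+r)/(1−r)) = ½·ln(3.0816) = 0.5627.
n = ((z_{α/2} + z_β)/C)² + 3.
(1.960 + 1.282) / 0.5627 = 3.242 / 0.5627 = 5.762.
n = 5.762² + 3 = 33.19 + 3 = 36.2.
Round up.

n = 37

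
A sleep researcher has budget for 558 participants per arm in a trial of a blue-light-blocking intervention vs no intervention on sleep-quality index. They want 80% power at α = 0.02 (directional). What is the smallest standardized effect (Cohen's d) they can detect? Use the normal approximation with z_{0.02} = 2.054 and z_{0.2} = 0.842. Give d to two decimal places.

d_min ≈ 0.17

For two independent groups of n = 558 each: d_min = (z_{α} + z_β)·√(2/n).
z-sum = 2.054 + 0.842 = 2.896.
d_min = 2.896 × √(2/558) = 2.896 × 0.0599 = 0.173.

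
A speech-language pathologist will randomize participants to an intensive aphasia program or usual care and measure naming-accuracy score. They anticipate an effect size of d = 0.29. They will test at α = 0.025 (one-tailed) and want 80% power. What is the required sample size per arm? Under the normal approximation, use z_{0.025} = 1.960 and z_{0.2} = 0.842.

For two independent groups with equal n: n = 2·((z_{α} + z_β) / d)².
z_{α} + z_β = 1.960 + 0.842 = 2.802.
n = 2 × (2.802 / 0.29)² = 2 × 9.662² = 2 × 93.36 = 186.7.
Round up to the next whole participant.

n = 187 per group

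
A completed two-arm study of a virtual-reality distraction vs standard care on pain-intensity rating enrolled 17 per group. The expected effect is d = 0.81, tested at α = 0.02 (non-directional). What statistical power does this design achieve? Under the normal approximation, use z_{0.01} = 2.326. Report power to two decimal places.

power ≈ 0.51

For two equal groups, power = Φ(d·√(n/2) − z_{α/2}).
d·√(n/2) = 0.81 × √(17/2) = 0.81 × 2.915 = 2.362.
z_β = 2.362 − 2.326 = 0.036.
Power = Φ(0.036) = 0.514.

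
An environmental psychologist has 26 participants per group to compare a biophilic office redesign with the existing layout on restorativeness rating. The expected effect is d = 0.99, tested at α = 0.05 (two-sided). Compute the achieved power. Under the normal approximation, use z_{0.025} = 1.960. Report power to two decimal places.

For two equal groups, power = Φ(d·√(n/2) − z_{α/2}).
d·√(n/2) = 0.99 × √(26/2) = 0.99 × 3.606 = 3.569.
z_β = 3.569 − 1.960 = 1.609.
Power = Φ(1.609) = 0.946.

power ≈ 0.95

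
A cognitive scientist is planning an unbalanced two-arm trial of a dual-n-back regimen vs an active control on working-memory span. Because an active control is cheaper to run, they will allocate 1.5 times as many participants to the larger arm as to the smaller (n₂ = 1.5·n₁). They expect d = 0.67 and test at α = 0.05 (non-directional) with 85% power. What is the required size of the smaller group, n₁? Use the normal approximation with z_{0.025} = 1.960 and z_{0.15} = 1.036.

n₁ = 34

With allocation ratio k = n₂/n₁ = 1.5, Var(x̄₁−x̄₂) = σ²(1/n₁ + 1/(k·n₁)) = σ²·(k+1)/(k·n₁).
So n₁ = (1 + 1/k)·((z_{α/2} + z_β)/d)² = 1.667 × (2.996/0.67)².
n₁ = 1.667 × 20.00 = 33.3.
Round up: n₁ = 34, giving n₂ = 1.5 × 34 = 51.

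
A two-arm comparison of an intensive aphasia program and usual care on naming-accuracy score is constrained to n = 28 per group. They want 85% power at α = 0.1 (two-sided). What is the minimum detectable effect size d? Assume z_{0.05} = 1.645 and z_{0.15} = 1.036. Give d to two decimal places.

For two independent groups of n = 28 each: d_min = (z_{α/2} + z_β)·√(2/n).
z-sum = 1.645 + 1.036 = 2.681.
d_min = 2.681 × √(2/28) = 2.681 × 0.2673 = 0.717.

d_min ≈ 0.72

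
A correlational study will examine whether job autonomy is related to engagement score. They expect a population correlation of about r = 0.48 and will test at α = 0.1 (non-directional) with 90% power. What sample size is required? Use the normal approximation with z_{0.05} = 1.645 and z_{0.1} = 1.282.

n = 35

Fisher's z: C = ½·ln((1+r)/(1−r)) = ½·ln(2.8462) = 0.5230.
n = ((z_{α/2} + z_β)/C)² + 3.
(1.645 + 1.282) / 0.5230 = 2.927 / 0.5230 = 5.597.
n = 5.597² + 3 = 31.32 + 3 = 34.3.
Round up.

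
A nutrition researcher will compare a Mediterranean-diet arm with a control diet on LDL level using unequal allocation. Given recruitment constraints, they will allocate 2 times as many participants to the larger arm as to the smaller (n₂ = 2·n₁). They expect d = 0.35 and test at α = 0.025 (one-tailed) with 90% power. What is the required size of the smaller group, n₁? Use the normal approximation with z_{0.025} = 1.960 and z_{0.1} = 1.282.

n₁ = 129

With allocation ratio k = n₂/n₁ = 2, Var(x̄₁−x̄₂) = σ²(1/n₁ + 1/(k·n₁)) = σ²·(k+1)/(k·n₁).
So n₁ = (1 + 1/k)·((z_{α} + z_β)/d)² = 1.500 × (3.242/0.35)².
n₁ = 1.500 × 85.80 = 128.7.
Round up: n₁ = 129, giving n₂ = 2 × 129 = 258.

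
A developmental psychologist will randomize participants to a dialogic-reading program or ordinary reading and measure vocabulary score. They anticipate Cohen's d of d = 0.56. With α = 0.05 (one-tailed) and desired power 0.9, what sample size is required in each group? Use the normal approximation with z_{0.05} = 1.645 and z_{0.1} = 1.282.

n = 55 per group

For two independent groups with equal n: n = 2·((z_{α} + z_β) / d)².
z_{α} + z_β = 1.645 + 1.282 = 2.927.
n = 2 × (2.927 / 0.56)² = 2 × 5.227² = 2 × 27.32 = 54.6.
Round up to the next whole participant.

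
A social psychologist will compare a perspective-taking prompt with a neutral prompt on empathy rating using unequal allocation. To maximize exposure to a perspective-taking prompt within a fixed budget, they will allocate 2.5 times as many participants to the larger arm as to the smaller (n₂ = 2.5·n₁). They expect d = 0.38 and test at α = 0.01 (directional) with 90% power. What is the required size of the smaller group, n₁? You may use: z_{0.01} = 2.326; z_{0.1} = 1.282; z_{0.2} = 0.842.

With allocation ratio k = n₂/n₁ = 2.5, Var(x̄₁−x̄₂) = σ²(1/n₁ + 1/(k·n₁)) = σ²·(k+1)/(k·n₁).
So n₁ = (1 + 1/k)·((z_{α} + z_β)/d)² = 1.400 × (3.608/0.38)².
n₁ = 1.400 × 90.15 = 126.2.
Round up: n₁ = 127, giving n₂ = ⌈2.5 × 127⌉ = ⌈317.5⌉ = 318.

n₁ = 127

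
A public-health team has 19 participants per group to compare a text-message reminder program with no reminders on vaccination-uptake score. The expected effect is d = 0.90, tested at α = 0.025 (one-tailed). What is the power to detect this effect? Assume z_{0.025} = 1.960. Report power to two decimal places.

power ≈ 0.79

For two equal groups, power = Φ(d·√(n/2) − z_{α}).
d·√(n/2) = 0.90 × √(19/2) = 0.90 × 3.082 = 2.774.
z_β = 2.774 − 1.960 = 0.814.
Power = Φ(0.814) = 0.792.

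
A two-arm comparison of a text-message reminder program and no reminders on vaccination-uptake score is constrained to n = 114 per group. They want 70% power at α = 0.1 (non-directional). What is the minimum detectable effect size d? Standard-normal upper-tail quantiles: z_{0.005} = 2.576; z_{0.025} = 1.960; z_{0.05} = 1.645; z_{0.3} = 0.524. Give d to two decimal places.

For two independent groups of n = 114 each: d_min = (z_{α/2} + z_β)·√(2/n).
z-sum = 1.645 + 0.524 = 2.169.
d_min = 2.169 × √(2/114) = 2.169 × 0.1325 = 0.287.

d_min ≈ 0.29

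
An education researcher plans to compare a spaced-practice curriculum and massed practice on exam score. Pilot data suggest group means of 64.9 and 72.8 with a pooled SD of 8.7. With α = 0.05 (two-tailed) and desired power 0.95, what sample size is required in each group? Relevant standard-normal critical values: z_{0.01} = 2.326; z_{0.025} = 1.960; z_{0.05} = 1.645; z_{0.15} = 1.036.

Cohen's d = |M₁ − M₂| / SD_pooled = |64.9 − 72.8| / 8.7 = 7.9 / 8.7 = 0.908.
For two independent groups with equal n: n = 2·((z_{α/2} + z_β) / d)².
z_{α/2} + z_β = 1.960 + 1.645 = 3.605.
n = 2 × (3.605 / 0.908)² = 2 × 3.970² = 2 × 15.76 = 31.5.
Round up to the next whole participant.

n = 32 per group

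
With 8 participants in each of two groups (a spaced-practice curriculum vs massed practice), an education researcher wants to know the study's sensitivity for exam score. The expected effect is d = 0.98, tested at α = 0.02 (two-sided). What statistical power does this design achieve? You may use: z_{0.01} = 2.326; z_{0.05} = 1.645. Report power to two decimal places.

power ≈ 0.36

For two equal groups, power = Φ(d·√(n/2) − z_{α/2}).
d·√(n/2) = 0.98 × √(8/2) = 0.98 × 2.000 = 1.960.
z_β = 1.960 − 2.326 = -0.366.
Power = Φ(-0.366) = 0.357.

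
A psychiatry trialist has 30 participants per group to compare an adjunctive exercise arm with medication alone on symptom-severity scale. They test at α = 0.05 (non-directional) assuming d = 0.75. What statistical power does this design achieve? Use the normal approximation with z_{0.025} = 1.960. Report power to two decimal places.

For two equal groups, power = Φ(d·√(n/2) − z_{α/2}).
d·√(n/2) = 0.75 × √(30/2) = 0.75 × 3.873 = 2.905.
z_β = 2.905 − 1.960 = 0.945.
Power = Φ(0.945) = 0.828.

power ≈ 0.83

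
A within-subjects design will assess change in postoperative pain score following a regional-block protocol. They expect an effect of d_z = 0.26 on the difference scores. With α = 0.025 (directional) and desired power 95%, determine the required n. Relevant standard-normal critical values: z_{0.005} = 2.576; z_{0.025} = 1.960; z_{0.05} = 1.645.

n = 193 pairs

For a paired (one-sample on differences) test: n = ((z_{α} + z_β) / d)².
z_{α} + z_β = 1.960 + 1.645 = 3.605.
n = (3.605 / 0.26)² = 13.865² = 192.25.
Round up.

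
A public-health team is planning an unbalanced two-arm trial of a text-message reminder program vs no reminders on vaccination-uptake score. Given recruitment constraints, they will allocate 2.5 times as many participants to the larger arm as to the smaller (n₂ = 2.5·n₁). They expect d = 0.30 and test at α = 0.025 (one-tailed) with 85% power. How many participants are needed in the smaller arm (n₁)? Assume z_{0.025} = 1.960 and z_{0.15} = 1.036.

With allocation ratio k = n₂/n₁ = 2.5, Var(x̄₁−x̄₂) = σ²(1/n₁ + 1/(k·n₁)) = σ²·(k+1)/(k·n₁).
So n₁ = (1 + 1/k)·((z_{α} + z_β)/d)² = 1.400 × (2.996/0.30)².
n₁ = 1.400 × 99.73 = 139.6.
Round up: n₁ = 140, giving n₂ = 2.5 × 140 = 350.

n₁ = 140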